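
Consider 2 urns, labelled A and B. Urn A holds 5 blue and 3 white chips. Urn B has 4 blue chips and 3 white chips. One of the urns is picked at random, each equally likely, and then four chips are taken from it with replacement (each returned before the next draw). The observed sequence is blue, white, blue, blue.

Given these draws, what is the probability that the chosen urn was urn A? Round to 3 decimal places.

For each hypothesis, P(data | H) works out to: P(data | urn A) = (5/8)(3/8)(5/8)(5/8) = 0.091553; P(data | urn B) = (4/7)(3/7)(4/7)(4/7) = 0.079967.
Multiplying each by its prior: 1/2 · 0.091553 = 0.045776, 1/2 · 0.079967 = 0.039983; with total 0.08576.
Therefore the posterior P(urn A | data) = (0.045776) / (0.08576) = 0.53377.

0.534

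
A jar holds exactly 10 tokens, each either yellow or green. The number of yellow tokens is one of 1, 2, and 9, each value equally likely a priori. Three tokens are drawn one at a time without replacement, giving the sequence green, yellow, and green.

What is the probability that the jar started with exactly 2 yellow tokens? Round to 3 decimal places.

0.609

For each hypothesis, P(data | H) works out to: P(data | r = 1) = (9/10)(1/9)(8/8) = 1/10; P(data | r = 2) = (8/10)(2/9)(7/8) = 7/45; P(data | r = 9) = (1/10)(9/9)(0/8) = 0.
The prior-weighted likelihoods are 1/3 · 1/10 = 1/30, 1/3 · 7/45 = 7/135, 1/3 · 0 = 0; these sum to 23/270.
Hence P(r = 2 | data) = (7/135) / (23/270) = 14/23.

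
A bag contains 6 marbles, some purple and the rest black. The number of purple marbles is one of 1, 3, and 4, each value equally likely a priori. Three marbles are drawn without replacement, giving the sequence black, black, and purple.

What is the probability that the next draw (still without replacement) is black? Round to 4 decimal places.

0.5652

Under each hypothesis, the probability of the observed sequence is: P(data | r = 1) = (5/6)(4/5)(1/4) = 1/6; P(data | r = 3) = (3/6)(2/5)(3/4) = 3/20; P(data | r = 4) = (2/6)(1/5)(4/4) = 1/15.
The prior-weighted likelihoods are 1/3 · 1/6 = 1/18, 1/3 · 3/20 = 1/20, 1/3 · 1/15 = 1/45; with total 23/180.
The posterior is then P(r = 1 | data) = 10/23, P(r = 3 | data) = 9/23, P(r = 4 | data) = 4/23.
The predictive probability is P(black next | data) = (1)(10/23) + (1/3)(9/23) + (0)(4/23) = 13/23.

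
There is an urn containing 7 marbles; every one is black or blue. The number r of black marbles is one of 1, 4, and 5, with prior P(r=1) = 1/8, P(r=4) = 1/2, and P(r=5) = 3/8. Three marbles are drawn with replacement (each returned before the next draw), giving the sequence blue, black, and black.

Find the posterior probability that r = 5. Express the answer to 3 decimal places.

Under each hypothesis, the probability of the observed sequence is: P(data | r = 1) = (6/7)(1/7)(1/7) = 0.017493; P(data | r = 4) = (3/7)(4/7)(4/7) = 0.13994; P(data | r = 5) = (2/7)(5/7)(5/7) = 0.14577.
Multiplying each by its prior: 1/8 · 0.017493 = 0.0021866, 1/2 · 0.13994 = 0.069971, 3/8 · 0.14577 = 0.054665; these sum to 0.12682.
So P(r = 5 | data) = (0.054665) / (0.12682) = 0.43103.

0.431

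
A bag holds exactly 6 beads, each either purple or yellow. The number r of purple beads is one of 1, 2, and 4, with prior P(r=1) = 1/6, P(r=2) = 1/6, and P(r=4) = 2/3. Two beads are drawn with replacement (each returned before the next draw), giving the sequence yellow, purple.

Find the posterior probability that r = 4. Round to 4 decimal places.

0.7111

For each hypothesis, P(data | H) works out to: P(data | r = 1) = (5/6)(1/6) = 5/36; P(data | r = 2) = (4/6)(2/6) = 2/9; P(data | r = 4) = (2/6)(4/6) = 2/9.
The prior-weighted likelihoods are 1/6 · 5/36 = 5/216, 1/6 · 2/9 = 1/27, 2/3 · 2/9 = 4/27; with total 5/24.
By Bayes' rule, P(r = 4 | data) = (4/27) / (5/24) = 32/45.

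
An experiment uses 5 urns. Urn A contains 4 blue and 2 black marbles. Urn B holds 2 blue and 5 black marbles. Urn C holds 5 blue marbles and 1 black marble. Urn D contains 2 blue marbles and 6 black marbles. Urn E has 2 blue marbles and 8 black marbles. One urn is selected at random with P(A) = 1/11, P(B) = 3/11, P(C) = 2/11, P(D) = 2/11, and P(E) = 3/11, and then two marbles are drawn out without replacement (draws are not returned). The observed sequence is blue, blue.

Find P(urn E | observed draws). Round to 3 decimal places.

Compute the likelihood of the observed sequence for each case: P(data | urn A) = (4/6)(3/5) = 2/5; P(data | urn B) = (2/7)(1/6) = 1/21; P(data | urn C) = (5/6)(4/5) = 2/3; P(data | urn D) = (2/8)(1/7) = 1/28; P(data | urn E) = (2/10)(1/9) = 1/45.
Weighting by the prior gives 1/11 · 2/5 = 2/55, 3/11 · 1/21 = 1/77, 2/11 · 2/3 = 4/33, 2/11 · 1/28 = 1/154, 3/11 · 1/45 = 1/165; these sum to 141/770.
Hence P(urn E | data) = (1/165) / (141/770) = 14/423.

0.033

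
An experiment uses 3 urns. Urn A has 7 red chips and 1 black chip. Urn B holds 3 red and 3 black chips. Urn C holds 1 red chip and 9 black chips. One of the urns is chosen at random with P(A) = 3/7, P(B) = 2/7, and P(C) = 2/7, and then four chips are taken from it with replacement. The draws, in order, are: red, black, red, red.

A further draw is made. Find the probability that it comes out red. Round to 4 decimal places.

The likelihood of the observed sequence under each hypothesis: P(data | urn A) = (7/8)(1/8)(7/8)(7/8) = 0.08374; P(data | urn B) = (3/6)(3/6)(3/6)(3/6) = 0.0625; P(data | urn C) = (1/10)(9/10)(1/10)(1/10) = 0.0009.
Multiplying each by its prior: 3/7 · 0.08374 = 0.035889, 2/7 · 0.0625 = 0.017857, 2/7 · 0.0009 = 0.00025714; these sum to 0.054003.
Normalising, the posterior is P(urn A | data) = 0.66457, P(urn B | data) = 0.33067, P(urn C | data) = 0.0047616.
The predictive probability is P(red next | data) = (7/8)(0.66457) + (1/2)(0.33067) + (1/10)(0.0047616) = 0.74731.

0.7473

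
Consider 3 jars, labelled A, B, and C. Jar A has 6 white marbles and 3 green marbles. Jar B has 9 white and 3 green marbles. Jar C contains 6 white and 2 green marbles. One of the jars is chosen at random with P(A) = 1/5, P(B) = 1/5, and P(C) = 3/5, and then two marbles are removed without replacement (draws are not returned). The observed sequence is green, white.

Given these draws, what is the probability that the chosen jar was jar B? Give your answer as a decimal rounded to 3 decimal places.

The likelihood of the observed sequence under each hypothesis: P(data | jar A) = (3/9)(6/8) = 1/4; P(data | jar B) = (3/12)(9/11) = 9/44; P(data | jar C) = (2/8)(6/7) = 3/14.
Multiplying each by its prior: 1/5 · 1/4 = 1/20, 1/5 · 9/44 = 9/220, 3/5 · 3/14 = 9/70; summing to 169/770.
So P(jar B | data) = (9/220) / (169/770) = 63/338.

0.186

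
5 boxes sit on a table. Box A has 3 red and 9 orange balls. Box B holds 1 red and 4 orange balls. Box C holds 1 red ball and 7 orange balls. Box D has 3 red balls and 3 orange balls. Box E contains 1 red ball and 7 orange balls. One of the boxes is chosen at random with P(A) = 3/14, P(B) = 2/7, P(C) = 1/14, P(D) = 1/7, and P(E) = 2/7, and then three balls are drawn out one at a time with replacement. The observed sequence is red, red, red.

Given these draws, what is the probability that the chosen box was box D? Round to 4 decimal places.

0.7382

For each hypothesis, P(data | H) works out to: P(data | box A) = (3/12)(3/12)(3/12) = 0.015625; P(data | box B) = (1/5)(1/5)(1/5) = 0.008; P(data | box C) = (1/8)(1/8)(1/8) = 0.0019531; P(data | box D) = (3/6)(3/6)(3/6) = 0.125; P(data | box E) = (1/8)(1/8)(1/8) = 0.0019531.
Weighting by the prior gives 3/14 · 0.015625 = 0.0033482, 2/7 · 0.008 = 0.0022857, 1/14 · 0.0019531 = 0.00013951, 1/7 · 0.125 = 0.017857, 2/7 · 0.0019531 = 0.00055804; summing to 0.024189.
By Bayes' rule, P(box D | data) = (0.017857) / (0.024189) = 0.73825.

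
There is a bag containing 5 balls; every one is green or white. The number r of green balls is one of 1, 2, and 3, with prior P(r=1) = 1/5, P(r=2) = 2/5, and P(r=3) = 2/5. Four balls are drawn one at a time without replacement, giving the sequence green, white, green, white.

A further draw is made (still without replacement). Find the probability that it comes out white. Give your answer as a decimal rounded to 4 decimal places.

The likelihood of the observed sequence under each hypothesis: P(data | r = 1) = (1/5)(4/4)(0/3) = 0; P(data | r = 2) = (2/5)(3/4)(1/3)(2/2) = 1/10; P(data | r = 3) = (3/5)(2/4)(2/3)(1/2) = 1/10.
Weighting by the prior gives 1/5 · 0 = 0, 2/5 · 1/10 = 1/25, 2/5 · 1/10 = 1/25; these sum to 2/25.
Normalising, the posterior is P(r = 1 | data) = 0, P(r = 2 | data) = 1/2, P(r = 3 | data) = 1/2.
So P(white next | data) = Σ P(white next | H) P(H | data) = (1)(1/2) + (0)(1/2) = 1/2.

0.5000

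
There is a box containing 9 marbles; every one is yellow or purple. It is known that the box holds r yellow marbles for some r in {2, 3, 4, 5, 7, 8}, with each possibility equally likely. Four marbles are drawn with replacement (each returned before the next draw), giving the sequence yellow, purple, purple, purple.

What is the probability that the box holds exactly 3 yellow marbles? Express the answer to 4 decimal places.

The likelihood of the observed sequence under each hypothesis: P(data | r = 2) = (2/9)(7/9)(7/9)(7/9) = 0.10456; P(data | r = 3) = (3/9)(6/9)(6/9)(6/9) = 0.098765; P(data | r = 4) = (4/9)(5/9)(5/9)(5/9) = 0.076208; P(data | r = 5) = (5/9)(4/9)(4/9)(4/9) = 0.048773; P(data | r = 7) = (7/9)(2/9)(2/9)(2/9) = 0.0085353; P(data | r = 8) = (8/9)(1/9)(1/9)(1/9) = 0.0012193.
The prior-weighted likelihoods are 1/6 · 0.10456 = 0.017426, 1/6 · 0.098765 = 0.016461, 1/6 · 0.076208 = 0.012701, 1/6 · 0.048773 = 0.0081288, 1/6 · 0.0085353 = 0.0014225, 1/6 · 0.0012193 = 0.00020322; these sum to 0.056343.
Hence P(r = 3 | data) = (0.016461) / (0.056343) = 0.29216.

0.2922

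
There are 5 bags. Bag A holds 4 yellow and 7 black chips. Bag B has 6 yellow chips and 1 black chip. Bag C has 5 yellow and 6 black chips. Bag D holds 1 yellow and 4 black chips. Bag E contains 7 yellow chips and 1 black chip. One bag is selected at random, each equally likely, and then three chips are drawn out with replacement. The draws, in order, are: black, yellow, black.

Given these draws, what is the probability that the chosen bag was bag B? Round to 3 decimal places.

0.040

The likelihood of the observed sequence under each hypothesis: P(data | bag A) = (7/11)(4/11)(7/11) = 0.14726; P(data | bag B) = (1/7)(6/7)(1/7) = 0.017493; P(data | bag C) = (6/11)(5/11)(6/11) = 0.13524; P(data | bag D) = (4/5)(1/5)(4/5) = 0.128; P(data | bag E) = (1/8)(7/8)(1/8) = 0.013672.
The prior-weighted likelihoods are 1/5 · 0.14726 = 0.029452, 1/5 · 0.017493 = 0.0034985, 1/5 · 0.13524 = 0.027047, 1/5 · 0.128 = 0.0256, 1/5 · 0.013672 = 0.0027344; these sum to 0.088332.
By Bayes' rule, P(bag B | data) = (0.0034985) / (0.088332) = 0.039607.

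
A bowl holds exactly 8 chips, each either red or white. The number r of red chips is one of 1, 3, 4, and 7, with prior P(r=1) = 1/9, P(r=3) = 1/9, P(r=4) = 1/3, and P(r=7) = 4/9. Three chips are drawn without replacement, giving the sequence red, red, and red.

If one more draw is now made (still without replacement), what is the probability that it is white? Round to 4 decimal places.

The likelihood of the observed sequence under each hypothesis: P(data | r = 1) = (1/8)(0/7) = 0; P(data | r = 3) = (3/8)(2/7)(1/6) = 1/56; P(data | r = 4) = (4/8)(3/7)(2/6) = 1/14; P(data | r = 7) = (7/8)(6/7)(5/6) = 5/8.
Weighting by the prior gives 1/9 · 0 = 0, 1/9 · 1/56 = 1/504, 1/3 · 1/14 = 1/42, 4/9 · 5/8 = 5/18; summing to 17/56.
Dividing through by the total gives posterior P(r = 1 | data) = 0, P(r = 3 | data) = 1/153, P(r = 4 | data) = 4/51, P(r = 7 | data) = 140/153.
Averaging over the posterior, P(white next | data) = (1)(1/153) + (4/5)(4/51) + (1/5)(140/153) = 193/765.

0.2523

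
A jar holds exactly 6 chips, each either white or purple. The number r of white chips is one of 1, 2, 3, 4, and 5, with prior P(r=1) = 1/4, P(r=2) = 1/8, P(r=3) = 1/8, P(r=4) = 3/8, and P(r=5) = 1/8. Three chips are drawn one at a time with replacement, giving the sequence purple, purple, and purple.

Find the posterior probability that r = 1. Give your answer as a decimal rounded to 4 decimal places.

0.6831

Under each hypothesis, the probability of the observed sequence is: P(data | r = 1) = (5/6)(5/6)(5/6) = 0.5787; P(data | r = 2) = (4/6)(4/6)(4/6) = 0.2963; P(data | r = 3) = (3/6)(3/6)(3/6) = 0.125; P(data | r = 4) = (2/6)(2/6)(2/6) = 0.037037; P(data | r = 5) = (1/6)(1/6)(1/6) = 0.0046296.
Multiplying each by its prior: 1/4 · 0.5787 = 0.14468, 1/8 · 0.2963 = 0.037037, 1/8 · 0.125 = 0.015625, 3/8 · 0.037037 = 0.013889, 1/8 · 0.0046296 = 0.0005787; these sum to 0.21181.
By Bayes' rule, P(r = 1 | data) = (0.14468) / (0.21181) = 0.68306.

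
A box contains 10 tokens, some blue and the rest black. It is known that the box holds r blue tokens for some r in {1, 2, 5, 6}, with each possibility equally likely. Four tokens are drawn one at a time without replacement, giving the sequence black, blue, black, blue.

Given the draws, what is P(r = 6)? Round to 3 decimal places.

Under each hypothesis, the probability of the observed sequence is: P(data | r = 1) = (9/10)(1/9)(8/8)(0/7) = 0; P(data | r = 2) = (8/10)(2/9)(7/8)(1/7) = 0.022222; P(data | r = 5) = (5/10)(5/9)(4/8)(4/7) = 0.079365; P(data | r = 6) = (4/10)(6/9)(3/8)(5/7) = 0.071429.
The prior-weighted likelihoods are 1/4 · 0 = 0, 1/4 · 0.022222 = 0.0055556, 1/4 · 0.079365 = 0.019841, 1/4 · 0.071429 = 0.017857; with total 0.043254.
So P(r = 6 | data) = (0.017857) / (0.043254) = 0.41284.

0.413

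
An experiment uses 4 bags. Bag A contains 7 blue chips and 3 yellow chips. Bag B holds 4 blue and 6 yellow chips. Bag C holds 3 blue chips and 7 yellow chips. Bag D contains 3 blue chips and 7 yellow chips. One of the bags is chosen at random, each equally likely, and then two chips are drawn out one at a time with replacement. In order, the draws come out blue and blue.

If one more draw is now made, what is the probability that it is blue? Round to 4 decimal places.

0.5554

Compute the likelihood of the observed sequence for each case: P(data | bag A) = (7/10)(7/10) = 49/100; P(data | bag B) = (4/10)(4/10) = 4/25; P(data | bag C) = (3/10)(3/10) = 9/100; P(data | bag D) = (3/10)(3/10) = 9/100.
Multiplying each by its prior: 1/4 · 49/100 = 49/400, 1/4 · 4/25 = 1/25, 1/4 · 9/100 = 9/400, 1/4 · 9/100 = 9/400; summing to 83/400.
Dividing through by the total gives posterior P(bag A | data) = 49/83, P(bag B | data) = 16/83, P(bag C | data) = 9/83, P(bag D | data) = 9/83.
Averaging over the posterior, P(blue next | data) = (7/10)(49/83) + (2/5)(16/83) + (3/10)(9/83) + (3/10)(9/83) = 461/830.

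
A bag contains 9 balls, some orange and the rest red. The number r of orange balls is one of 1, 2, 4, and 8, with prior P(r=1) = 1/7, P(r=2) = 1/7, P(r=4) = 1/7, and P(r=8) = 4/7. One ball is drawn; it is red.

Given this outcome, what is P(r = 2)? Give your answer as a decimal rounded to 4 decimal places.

Compute the likelihood of this draw for each case: P(data | r = 1) = (8/9) = 8/9; P(data | r = 2) = (7/9) = 7/9; P(data | r = 4) = (5/9) = 5/9; P(data | r = 8) = (1/9) = 1/9.
Multiplying each by its prior: 1/7 · 8/9 = 8/63, 1/7 · 7/9 = 1/9, 1/7 · 5/9 = 5/63, 4/7 · 1/9 = 4/63; with total 8/21.
Therefore the posterior P(r = 2 | data) = (1/9) / (8/21) = 7/24.

0.2917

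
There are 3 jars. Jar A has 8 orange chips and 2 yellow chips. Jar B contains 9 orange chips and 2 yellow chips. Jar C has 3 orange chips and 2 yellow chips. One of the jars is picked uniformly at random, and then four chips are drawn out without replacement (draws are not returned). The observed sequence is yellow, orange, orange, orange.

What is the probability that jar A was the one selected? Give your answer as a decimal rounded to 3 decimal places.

0.370

The likelihood of the observed sequence under each hypothesis: P(data | jar A) = (2/10)(8/9)(7/8)(6/7) = 2/15; P(data | jar B) = (2/11)(9/10)(8/9)(7/8) = 7/55; P(data | jar C) = (2/5)(3/4)(2/3)(1/2) = 1/10.
Multiplying each by its prior: 1/3 · 2/15 = 2/45, 1/3 · 7/55 = 7/165, 1/3 · 1/10 = 1/30; these sum to 119/990.
Hence P(jar A | data) = (2/45) / (119/990) = 44/119.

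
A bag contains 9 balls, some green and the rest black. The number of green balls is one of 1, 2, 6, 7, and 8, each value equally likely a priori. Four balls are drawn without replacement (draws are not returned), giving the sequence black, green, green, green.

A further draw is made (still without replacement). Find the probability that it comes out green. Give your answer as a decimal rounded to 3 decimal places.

0.796

The likelihood of the observed sequence under each hypothesis: P(data | r = 1) = (8/9)(1/8)(0/7) = 0; P(data | r = 2) = (7/9)(2/8)(1/7)(0/6) = 0; P(data | r = 6) = (3/9)(6/8)(5/7)(4/6) = 5/42; P(data | r = 7) = (2/9)(7/8)(6/7)(5/6) = 5/36; P(data | r = 8) = (1/9)(8/8)(7/7)(6/6) = 1/9.
Weighting by the prior gives 1/5 · 0 = 0, 1/5 · 0 = 0, 1/5 · 5/42 = 1/42, 1/5 · 5/36 = 1/36, 1/5 · 1/9 = 1/45; these sum to 31/420.
The posterior is then P(r = 1 | data) = 0, P(r = 2 | data) = 0, P(r = 6 | data) = 10/31, P(r = 7 | data) = 35/93, P(r = 8 | data) = 28/93.
So P(green next | data) = Σ P(green next | H) P(H | data) = (3/5)(10/31) + (4/5)(35/93) + (1)(28/93) = 74/93.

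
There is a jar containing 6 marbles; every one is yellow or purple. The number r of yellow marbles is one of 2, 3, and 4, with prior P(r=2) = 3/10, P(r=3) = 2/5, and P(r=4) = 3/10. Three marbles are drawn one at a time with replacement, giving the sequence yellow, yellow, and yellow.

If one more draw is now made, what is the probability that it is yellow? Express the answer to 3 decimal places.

Compute the likelihood of the observed sequence for each case: P(data | r = 2) = (2/6)(2/6)(2/6) = 1/27; P(data | r = 3) = (3/6)(3/6)(3/6) = 1/8; P(data | r = 4) = (4/6)(4/6)(4/6) = 8/27.
Weighting by the prior gives 3/10 · 1/27 = 1/90, 2/5 · 1/8 = 1/20, 3/10 · 8/27 = 4/45; these sum to 3/20.
Dividing through by the total gives posterior P(r = 2 | data) = 2/27, P(r = 3 | data) = 1/3, P(r = 4 | data) = 16/27.
Averaging over the posterior, P(yellow next | data) = (1/3)(2/27) + (1/2)(1/3) + (2/3)(16/27) = 95/162.

0.586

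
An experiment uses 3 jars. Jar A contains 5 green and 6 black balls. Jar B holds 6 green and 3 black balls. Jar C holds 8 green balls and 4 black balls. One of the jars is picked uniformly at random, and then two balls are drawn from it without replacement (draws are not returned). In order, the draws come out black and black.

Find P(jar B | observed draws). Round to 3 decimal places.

0.186

Compute the likelihood of the observed sequence for each case: P(data | jar A) = (6/11)(5/10) = 3/11; P(data | jar B) = (3/9)(2/8) = 1/12; P(data | jar C) = (4/12)(3/11) = 1/11.
Multiplying each by its prior: 1/3 · 3/11 = 1/11, 1/3 · 1/12 = 1/36, 1/3 · 1/11 = 1/33; these sum to 59/396.
Hence P(jar B | data) = (1/36) / (59/396) = 11/59.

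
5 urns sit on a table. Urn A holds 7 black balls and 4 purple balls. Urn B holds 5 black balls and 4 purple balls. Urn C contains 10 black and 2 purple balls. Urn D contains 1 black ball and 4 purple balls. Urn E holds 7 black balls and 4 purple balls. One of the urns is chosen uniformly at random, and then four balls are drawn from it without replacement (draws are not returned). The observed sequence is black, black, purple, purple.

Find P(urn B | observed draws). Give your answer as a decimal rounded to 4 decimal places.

For each hypothesis, P(data | H) works out to: P(data | urn A) = (7/11)(6/10)(4/9)(3/8) = 0.063636; P(data | urn B) = (5/9)(4/8)(4/7)(3/6) = 0.079365; P(data | urn C) = (10/12)(9/11)(2/10)(1/9) = 0.015152; P(data | urn D) = (1/5)(0/4) = 0; P(data | urn E) = (7/11)(6/10)(4/9)(3/8) = 0.063636.
The prior-weighted likelihoods are 1/5 · 0.063636 = 0.012727, 1/5 · 0.079365 = 0.015873, 1/5 · 0.015152 = 0.0030303, 1/5 · 0 = 0, 1/5 · 0.063636 = 0.012727; summing to 0.044358.
So P(urn B | data) = (0.015873) / (0.044358) = 0.35784.

0.3578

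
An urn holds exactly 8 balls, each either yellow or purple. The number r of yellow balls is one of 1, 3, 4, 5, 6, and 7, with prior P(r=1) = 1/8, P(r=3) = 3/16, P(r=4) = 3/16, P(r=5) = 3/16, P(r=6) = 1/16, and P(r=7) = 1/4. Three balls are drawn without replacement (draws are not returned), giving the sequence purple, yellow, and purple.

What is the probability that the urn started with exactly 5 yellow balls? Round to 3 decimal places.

Compute the likelihood of the observed sequence for each case: P(data | r = 1) = (7/8)(1/7)(6/6) = 1/8; P(data | r = 3) = (5/8)(3/7)(4/6) = 5/28; P(data | r = 4) = (4/8)(4/7)(3/6) = 1/7; P(data | r = 5) = (3/8)(5/7)(2/6) = 5/56; P(data | r = 6) = (2/8)(6/7)(1/6) = 1/28; P(data | r = 7) = (1/8)(7/7)(0/6) = 0.
Weighting by the prior gives 1/8 · 1/8 = 1/64, 3/16 · 5/28 = 15/448, 3/16 · 1/7 = 3/112, 3/16 · 5/56 = 15/896, 1/16 · 1/28 = 1/448, 1/4 · 0 = 0; summing to 85/896.
Therefore the posterior P(r = 5 | data) = (15/896) / (85/896) = 3/17.

0.176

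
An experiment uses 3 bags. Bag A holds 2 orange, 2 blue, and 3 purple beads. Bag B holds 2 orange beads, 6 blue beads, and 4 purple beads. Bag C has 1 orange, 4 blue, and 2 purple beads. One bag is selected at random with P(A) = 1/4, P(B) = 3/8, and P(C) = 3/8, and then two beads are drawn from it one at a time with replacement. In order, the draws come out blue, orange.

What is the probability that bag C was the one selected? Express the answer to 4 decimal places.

The likelihood of the observed sequence under each hypothesis: P(data | bag A) = (2/7)(2/7) = 0.081633; P(data | bag B) = (6/12)(2/12) = 0.083333; P(data | bag C) = (4/7)(1/7) = 0.081633.
Multiplying each by its prior: 1/4 · 0.081633 = 0.020408, 3/8 · 0.083333 = 0.03125, 3/8 · 0.081633 = 0.030612; with total 0.08227.
So P(bag C | data) = (0.030612) / (0.08227) = 0.37209.

0.3721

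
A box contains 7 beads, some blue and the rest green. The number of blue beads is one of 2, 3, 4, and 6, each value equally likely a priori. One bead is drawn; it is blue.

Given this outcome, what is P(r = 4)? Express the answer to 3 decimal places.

The likelihood of this draw under each hypothesis: P(data | r = 2) = (2/7) = 2/7; P(data | r = 3) = (3/7) = 3/7; P(data | r = 4) = (4/7) = 4/7; P(data | r = 6) = (6/7) = 6/7.
The prior-weighted likelihoods are 1/4 · 2/7 = 1/14, 1/4 · 3/7 = 3/28, 1/4 · 4/7 = 1/7, 1/4 · 6/7 = 3/14; summing to 15/28.
Therefore the posterior P(r = 4 | data) = (1/7) / (15/28) = 4/15.

0.267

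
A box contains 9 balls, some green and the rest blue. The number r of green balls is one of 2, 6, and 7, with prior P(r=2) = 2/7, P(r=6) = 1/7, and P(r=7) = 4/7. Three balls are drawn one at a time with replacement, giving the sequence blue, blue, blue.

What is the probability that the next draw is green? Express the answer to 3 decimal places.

0.262

For each hypothesis, P(data | H) works out to: P(data | r = 2) = (7/9)(7/9)(7/9) = 0.47051; P(data | r = 6) = (3/9)(3/9)(3/9) = 0.037037; P(data | r = 7) = (2/9)(2/9)(2/9) = 0.010974.
Multiplying each by its prior: 2/7 · 0.47051 = 0.13443, 1/7 · 0.037037 = 0.005291, 4/7 · 0.010974 = 0.0062708; these sum to 0.14599.
The posterior is then P(r = 2 | data) = 0.92081, P(r = 6 | data) = 0.036242, P(r = 7 | data) = 0.042953.
Averaging over the posterior, P(green next | data) = (2/9)(0.92081) + (2/3)(0.036242) + (7/9)(0.042953) = 0.26219.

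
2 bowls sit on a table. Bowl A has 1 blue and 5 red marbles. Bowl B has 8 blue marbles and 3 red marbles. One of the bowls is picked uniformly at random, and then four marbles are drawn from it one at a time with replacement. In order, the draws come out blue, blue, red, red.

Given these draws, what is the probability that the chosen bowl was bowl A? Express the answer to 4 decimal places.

Compute the likelihood of the observed sequence for each case: P(data | bowl A) = (1/6)(1/6)(5/6)(5/6) = 0.01929; P(data | bowl B) = (8/11)(8/11)(3/11)(3/11) = 0.039342.
Weighting by the prior gives 1/2 · 0.01929 = 0.0096451, 1/2 · 0.039342 = 0.019671; with total 0.029316.
By Bayes' rule, P(bowl A | data) = (0.0096451) / (0.029316) = 0.32901.

0.3290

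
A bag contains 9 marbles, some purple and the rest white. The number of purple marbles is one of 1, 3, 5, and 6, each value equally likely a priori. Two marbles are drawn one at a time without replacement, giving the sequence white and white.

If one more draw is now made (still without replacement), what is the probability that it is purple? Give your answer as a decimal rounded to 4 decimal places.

The likelihood of the observed sequence under each hypothesis: P(data | r = 1) = (8/9)(7/8) = 7/9; P(data | r = 3) = (6/9)(5/8) = 5/12; P(data | r = 5) = (4/9)(3/8) = 1/6; P(data | r = 6) = (3/9)(2/8) = 1/12.
The prior-weighted likelihoods are 1/4 · 7/9 = 7/36, 1/4 · 5/12 = 5/48, 1/4 · 1/6 = 1/24, 1/4 · 1/12 = 1/48; summing to 13/36.
Dividing through by the total gives posterior P(r = 1 | data) = 7/13, P(r = 3 | data) = 15/52, P(r = 5 | data) = 3/26, P(r = 6 | data) = 3/52.
So P(purple next | data) = Σ P(purple next | H) P(H | data) = (1/7)(7/13) + (3/7)(15/52) + (5/7)(3/26) + (6/7)(3/52) = 121/364.

0.3324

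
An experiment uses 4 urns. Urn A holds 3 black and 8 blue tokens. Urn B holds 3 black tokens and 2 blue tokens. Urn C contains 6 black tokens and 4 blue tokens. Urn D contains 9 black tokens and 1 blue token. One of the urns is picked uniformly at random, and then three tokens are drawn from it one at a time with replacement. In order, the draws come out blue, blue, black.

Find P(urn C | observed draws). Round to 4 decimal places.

Compute the likelihood of the observed sequence for each case: P(data | urn A) = (8/11)(8/11)(3/11) = 0.14425; P(data | urn B) = (2/5)(2/5)(3/5) = 0.096; P(data | urn C) = (4/10)(4/10)(6/10) = 0.096; P(data | urn D) = (1/10)(1/10)(9/10) = 0.009.
Multiplying each by its prior: 1/4 · 0.14425 = 0.036063, 1/4 · 0.096 = 0.024, 1/4 · 0.096 = 0.024, 1/4 · 0.009 = 0.00225; summing to 0.086313.
Therefore the posterior P(urn C | data) = (0.024) / (0.086313) = 0.27806.

0.2781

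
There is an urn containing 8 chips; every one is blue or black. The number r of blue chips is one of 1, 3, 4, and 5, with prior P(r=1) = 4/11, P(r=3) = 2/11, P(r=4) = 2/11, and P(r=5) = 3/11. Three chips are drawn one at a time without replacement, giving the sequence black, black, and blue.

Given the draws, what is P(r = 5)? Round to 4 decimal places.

Under each hypothesis, the probability of the observed sequence is: P(data | r = 1) = (7/8)(6/7)(1/6) = 1/8; P(data | r = 3) = (5/8)(4/7)(3/6) = 5/28; P(data | r = 4) = (4/8)(3/7)(4/6) = 1/7; P(data | r = 5) = (3/8)(2/7)(5/6) = 5/56.
Weighting by the prior gives 4/11 · 1/8 = 1/22, 2/11 · 5/28 = 5/154, 2/11 · 1/7 = 2/77, 3/11 · 5/56 = 15/616; summing to 79/616.
By Bayes' rule, P(r = 5 | data) = (15/616) / (79/616) = 15/79.

0.1899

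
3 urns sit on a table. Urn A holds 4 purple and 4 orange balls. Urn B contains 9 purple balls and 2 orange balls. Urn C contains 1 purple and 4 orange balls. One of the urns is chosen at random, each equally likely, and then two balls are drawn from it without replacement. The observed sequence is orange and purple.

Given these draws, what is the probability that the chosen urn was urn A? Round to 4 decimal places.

0.4400

The likelihood of the observed sequence under each hypothesis: P(data | urn A) = (4/8)(4/7) = 2/7; P(data | urn B) = (2/11)(9/10) = 9/55; P(data | urn C) = (4/5)(1/4) = 1/5.
Weighting by the prior gives 1/3 · 2/7 = 2/21, 1/3 · 9/55 = 3/55, 1/3 · 1/5 = 1/15; summing to 50/231.
Hence P(urn A | data) = (2/21) / (50/231) = 11/25.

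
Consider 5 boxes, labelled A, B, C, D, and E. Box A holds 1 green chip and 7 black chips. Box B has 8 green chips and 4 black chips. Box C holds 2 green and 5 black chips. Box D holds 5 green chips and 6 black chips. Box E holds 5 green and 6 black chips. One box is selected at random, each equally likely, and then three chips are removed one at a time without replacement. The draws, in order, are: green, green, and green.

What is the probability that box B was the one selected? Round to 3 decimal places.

0.677

Compute the likelihood of the observed sequence for each case: P(data | box A) = (1/8)(0/7) = 0; P(data | box B) = (8/12)(7/11)(6/10) = 14/55; P(data | box C) = (2/7)(1/6)(0/5) = 0; P(data | box D) = (5/11)(4/10)(3/9) = 2/33; P(data | box E) = (5/11)(4/10)(3/9) = 2/33.
Weighting by the prior gives 1/5 · 0 = 0, 1/5 · 14/55 = 14/275, 1/5 · 0 = 0, 1/5 · 2/33 = 2/165, 1/5 · 2/33 = 2/165; summing to 62/825.
Therefore the posterior P(box B | data) = (14/275) / (62/825) = 21/31.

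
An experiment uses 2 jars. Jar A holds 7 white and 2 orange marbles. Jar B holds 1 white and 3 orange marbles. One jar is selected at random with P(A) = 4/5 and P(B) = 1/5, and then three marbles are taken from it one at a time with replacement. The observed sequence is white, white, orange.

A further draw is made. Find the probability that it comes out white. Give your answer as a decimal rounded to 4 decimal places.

The likelihood of the observed sequence under each hypothesis: P(data | jar A) = (7/9)(7/9)(2/9) = 0.13443; P(data | jar B) = (1/4)(1/4)(3/4) = 0.046875.
The prior-weighted likelihoods are 4/5 · 0.13443 = 0.10754, 1/5 · 0.046875 = 0.009375; with total 0.11692.
Normalising, the posterior is P(jar A | data) = 0.91982, P(jar B | data) = 0.080183.
Averaging over the posterior, P(white next | data) = (7/9)(0.91982) + (1/4)(0.080183) = 0.73546.

0.7355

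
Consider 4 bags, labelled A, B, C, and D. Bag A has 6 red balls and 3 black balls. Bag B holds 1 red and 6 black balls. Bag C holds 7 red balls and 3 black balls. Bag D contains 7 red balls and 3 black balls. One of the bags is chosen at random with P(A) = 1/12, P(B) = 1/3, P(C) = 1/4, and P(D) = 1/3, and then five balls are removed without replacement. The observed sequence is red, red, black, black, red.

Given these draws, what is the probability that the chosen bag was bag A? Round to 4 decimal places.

0.1404

The likelihood of the observed sequence under each hypothesis: P(data | bag A) = (6/9)(5/8)(3/7)(2/6)(4/5) = 1/21; P(data | bag B) = (1/7)(0/6) = 0; P(data | bag C) = (7/10)(6/9)(3/8)(2/7)(5/6) = 1/24; P(data | bag D) = (7/10)(6/9)(3/8)(2/7)(5/6) = 1/24.
Weighting by the prior gives 1/12 · 1/21 = 1/252, 1/3 · 0 = 0, 1/4 · 1/24 = 1/96, 1/3 · 1/24 = 1/72; with total 19/672.
Therefore the posterior P(bag A | data) = (1/252) / (19/672) = 8/57.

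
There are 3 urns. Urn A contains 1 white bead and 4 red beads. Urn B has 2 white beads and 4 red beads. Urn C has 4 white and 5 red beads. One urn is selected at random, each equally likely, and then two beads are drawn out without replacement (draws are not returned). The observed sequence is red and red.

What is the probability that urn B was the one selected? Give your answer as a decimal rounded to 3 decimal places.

Under each hypothesis, the probability of the observed sequence is: P(data | urn A) = (4/5)(3/4) = 3/5; P(data | urn B) = (4/6)(3/5) = 2/5; P(data | urn C) = (5/9)(4/8) = 5/18.
The prior-weighted likelihoods are 1/3 · 3/5 = 1/5, 1/3 · 2/5 = 2/15, 1/3 · 5/18 = 5/54; summing to 23/54.
By Bayes' rule, P(urn B | data) = (2/15) / (23/54) = 36/115.

0.313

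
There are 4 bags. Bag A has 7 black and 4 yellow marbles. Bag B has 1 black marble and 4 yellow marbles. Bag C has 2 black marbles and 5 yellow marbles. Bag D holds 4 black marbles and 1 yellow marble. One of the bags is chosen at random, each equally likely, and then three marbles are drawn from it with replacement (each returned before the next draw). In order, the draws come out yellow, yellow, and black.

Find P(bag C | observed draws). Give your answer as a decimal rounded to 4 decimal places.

Under each hypothesis, the probability of the observed sequence is: P(data | bag A) = (4/11)(4/11)(7/11) = 0.084147; P(data | bag B) = (4/5)(4/5)(1/5) = 0.128; P(data | bag C) = (5/7)(5/7)(2/7) = 0.14577; P(data | bag D) = (1/5)(1/5)(4/5) = 0.032.
The prior-weighted likelihoods are 1/4 · 0.084147 = 0.021037, 1/4 · 0.128 = 0.032, 1/4 · 0.14577 = 0.036443, 1/4 · 0.032 = 0.008; with total 0.09748.
By Bayes' rule, P(bag C | data) = (0.036443) / (0.09748) = 0.37385.

0.3739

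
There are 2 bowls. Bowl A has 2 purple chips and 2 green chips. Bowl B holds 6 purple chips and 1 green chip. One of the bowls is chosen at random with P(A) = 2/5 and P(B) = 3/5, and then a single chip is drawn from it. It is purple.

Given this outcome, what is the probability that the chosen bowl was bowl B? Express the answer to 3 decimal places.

Compute the likelihood of this draw for each case: P(data | bowl A) = (2/4) = 1/2; P(data | bowl B) = (6/7) = 6/7.
Weighting by the prior gives 2/5 · 1/2 = 1/5, 3/5 · 6/7 = 18/35; these sum to 5/7.
Hence P(bowl B | data) = (18/35) / (5/7) = 18/25.

0.720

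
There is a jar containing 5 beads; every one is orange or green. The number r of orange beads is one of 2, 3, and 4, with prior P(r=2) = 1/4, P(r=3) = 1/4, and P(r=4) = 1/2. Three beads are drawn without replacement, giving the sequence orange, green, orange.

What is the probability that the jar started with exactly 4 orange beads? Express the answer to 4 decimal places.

0.5714

Under each hypothesis, the probability of the observed sequence is: P(data | r = 2) = (2/5)(3/4)(1/3) = 1/10; P(data | r = 3) = (3/5)(2/4)(2/3) = 1/5; P(data | r = 4) = (4/5)(1/4)(3/3) = 1/5.
The prior-weighted likelihoods are 1/4 · 1/10 = 1/40, 1/4 · 1/5 = 1/20, 1/2 · 1/5 = 1/10; these sum to 7/40.
Therefore the posterior P(r = 4 | data) = (1/10) / (7/40) = 4/7.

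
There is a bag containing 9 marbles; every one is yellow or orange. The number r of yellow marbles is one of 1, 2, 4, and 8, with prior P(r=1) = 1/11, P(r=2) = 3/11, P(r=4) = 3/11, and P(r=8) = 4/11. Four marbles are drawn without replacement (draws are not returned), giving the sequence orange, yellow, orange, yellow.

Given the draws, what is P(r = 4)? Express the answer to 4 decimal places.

0.7407

For each hypothesis, P(data | H) works out to: P(data | r = 1) = (8/9)(1/8)(7/7)(0/6) = 0; P(data | r = 2) = (7/9)(2/8)(6/7)(1/6) = 1/36; P(data | r = 4) = (5/9)(4/8)(4/7)(3/6) = 5/63; P(data | r = 8) = (1/9)(8/8)(0/7) = 0.
Multiplying each by its prior: 1/11 · 0 = 0, 3/11 · 1/36 = 1/132, 3/11 · 5/63 = 5/231, 4/11 · 0 = 0; these sum to 9/308.
So P(r = 4 | data) = (5/231) / (9/308) = 20/27.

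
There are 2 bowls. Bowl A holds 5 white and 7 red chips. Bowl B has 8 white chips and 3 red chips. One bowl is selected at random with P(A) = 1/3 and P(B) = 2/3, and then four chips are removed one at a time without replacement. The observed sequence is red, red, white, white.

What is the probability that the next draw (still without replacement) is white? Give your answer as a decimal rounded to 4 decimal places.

0.6380

For each hypothesis, P(data | H) works out to: P(data | bowl A) = (7/12)(6/11)(5/10)(4/9) = 7/99; P(data | bowl B) = (3/11)(2/10)(8/9)(7/8) = 7/165.
The prior-weighted likelihoods are 1/3 · 7/99 = 7/297, 2/3 · 7/165 = 14/495; summing to 7/135.
Dividing through by the total gives posterior P(bowl A | data) = 5/11, P(bowl B | data) = 6/11.
Averaging over the posterior, P(white next | data) = (3/8)(5/11) + (6/7)(6/11) = 393/616.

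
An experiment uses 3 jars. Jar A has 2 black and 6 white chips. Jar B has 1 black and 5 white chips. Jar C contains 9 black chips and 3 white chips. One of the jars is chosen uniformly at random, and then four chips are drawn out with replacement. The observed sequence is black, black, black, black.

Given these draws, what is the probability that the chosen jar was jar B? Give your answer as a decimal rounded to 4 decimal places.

0.0024

For each hypothesis, P(data | H) works out to: P(data | jar A) = (2/8)(2/8)(2/8)(2/8) = 0.0039062; P(data | jar B) = (1/6)(1/6)(1/6)(1/6) = 0.0007716; P(data | jar C) = (9/12)(9/12)(9/12)(9/12) = 0.31641.
The prior-weighted likelihoods are 1/3 · 0.0039062 = 0.0013021, 1/3 · 0.0007716 = 0.0002572, 1/3 · 0.31641 = 0.10547; with total 0.10703.
So P(jar B | data) = (0.0002572) / (0.10703) = 0.0024031.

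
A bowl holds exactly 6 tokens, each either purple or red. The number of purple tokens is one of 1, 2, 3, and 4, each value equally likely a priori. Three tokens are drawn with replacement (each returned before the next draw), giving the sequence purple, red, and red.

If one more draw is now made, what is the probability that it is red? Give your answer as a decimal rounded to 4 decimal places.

0.6100

For each hypothesis, P(data | H) works out to: P(data | r = 1) = (1/6)(5/6)(5/6) = 25/216; P(data | r = 2) = (2/6)(4/6)(4/6) = 4/27; P(data | r = 3) = (3/6)(3/6)(3/6) = 1/8; P(data | r = 4) = (4/6)(2/6)(2/6) = 2/27.
The prior-weighted likelihoods are 1/4 · 25/216 = 25/864, 1/4 · 4/27 = 1/27, 1/4 · 1/8 = 1/32, 1/4 · 2/27 = 1/54; summing to 25/216.
The posterior is then P(r = 1 | data) = 1/4, P(r = 2 | data) = 8/25, P(r = 3 | data) = 27/100, P(r = 4 | data) = 4/25.
So P(red next | data) = Σ P(red next | H) P(H | data) = (5/6)(1/4) + (2/3)(8/25) + (1/2)(27/100) + (1/3)(4/25) = 61/100.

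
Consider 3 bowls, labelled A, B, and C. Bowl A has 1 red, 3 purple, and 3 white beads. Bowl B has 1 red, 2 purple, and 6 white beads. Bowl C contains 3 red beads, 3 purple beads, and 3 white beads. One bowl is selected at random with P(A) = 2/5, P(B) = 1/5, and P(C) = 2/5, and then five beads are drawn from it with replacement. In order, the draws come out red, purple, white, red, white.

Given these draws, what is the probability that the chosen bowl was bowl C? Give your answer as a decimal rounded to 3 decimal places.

The likelihood of the observed sequence under each hypothesis: P(data | bowl A) = (1/7)(3/7)(3/7)(1/7)(3/7) = 0.0016065; P(data | bowl B) = (1/9)(2/9)(6/9)(1/9)(6/9) = 0.0012193; P(data | bowl C) = (3/9)(3/9)(3/9)(3/9)(3/9) = 0.0041152.
The prior-weighted likelihoods are 2/5 · 0.0016065 = 0.00064259, 1/5 · 0.0012193 = 0.00024387, 2/5 · 0.0041152 = 0.0016461; with total 0.0025325.
Therefore the posterior P(bowl C | data) = (0.0016461) / (0.0025325) = 0.64997.

0.650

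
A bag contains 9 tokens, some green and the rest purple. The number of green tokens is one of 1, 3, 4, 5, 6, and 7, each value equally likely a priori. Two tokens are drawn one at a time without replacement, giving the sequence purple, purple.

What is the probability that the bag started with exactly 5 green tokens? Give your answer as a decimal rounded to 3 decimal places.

Compute the likelihood of the observed sequence for each case: P(data | r = 1) = (8/9)(7/8) = 7/9; P(data | r = 3) = (6/9)(5/8) = 5/12; P(data | r = 4) = (5/9)(4/8) = 5/18; P(data | r = 5) = (4/9)(3/8) = 1/6; P(data | r = 6) = (3/9)(2/8) = 1/12; P(data | r = 7) = (2/9)(1/8) = 1/36.
The prior-weighted likelihoods are 1/6 · 7/9 = 7/54, 1/6 · 5/12 = 5/72, 1/6 · 5/18 = 5/108, 1/6 · 1/6 = 1/36, 1/6 · 1/12 = 1/72, 1/6 · 1/36 = 1/216; summing to 7/24.
Therefore the posterior P(r = 5 | data) = (1/36) / (7/24) = 2/21.

0.095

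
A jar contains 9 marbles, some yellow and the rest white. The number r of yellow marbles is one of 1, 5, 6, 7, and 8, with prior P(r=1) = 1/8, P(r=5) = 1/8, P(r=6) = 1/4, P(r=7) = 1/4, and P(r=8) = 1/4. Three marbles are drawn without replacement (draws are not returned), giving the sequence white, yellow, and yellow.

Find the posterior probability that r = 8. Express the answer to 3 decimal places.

For each hypothesis, P(data | H) works out to: P(data | r = 1) = (8/9)(1/8)(0/7) = 0; P(data | r = 5) = (4/9)(5/8)(4/7) = 10/63; P(data | r = 6) = (3/9)(6/8)(5/7) = 5/28; P(data | r = 7) = (2/9)(7/8)(6/7) = 1/6; P(data | r = 8) = (1/9)(8/8)(7/7) = 1/9.
The prior-weighted likelihoods are 1/8 · 0 = 0, 1/8 · 10/63 = 5/252, 1/4 · 5/28 = 5/112, 1/4 · 1/6 = 1/24, 1/4 · 1/9 = 1/36; with total 15/112.
Hence P(r = 8 | data) = (1/36) / (15/112) = 28/135.

0.207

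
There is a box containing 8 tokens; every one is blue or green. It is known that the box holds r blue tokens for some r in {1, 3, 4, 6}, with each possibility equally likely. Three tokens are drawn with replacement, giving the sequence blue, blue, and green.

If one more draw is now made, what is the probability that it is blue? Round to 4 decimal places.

Compute the likelihood of the observed sequence for each case: P(data | r = 1) = (1/8)(1/8)(7/8) = 0.013672; P(data | r = 3) = (3/8)(3/8)(5/8) = 0.087891; P(data | r = 4) = (4/8)(4/8)(4/8) = 0.125; P(data | r = 6) = (6/8)(6/8)(2/8) = 0.14062.
Multiplying each by its prior: 1/4 · 0.013672 = 0.003418, 1/4 · 0.087891 = 0.021973, 1/4 · 0.125 = 0.03125, 1/4 · 0.14062 = 0.035156; with total 0.091797.
Dividing through by the total gives posterior P(r = 1 | data) = 0.037234, P(r = 3 | data) = 0.23936, P(r = 4 | data) = 0.34043, P(r = 6 | data) = 0.38298.
The predictive probability is P(blue next | data) = (1/8)(0.037234) + (3/8)(0.23936) + (1/2)(0.34043) + (3/4)(0.38298) = 0.55186.

0.5519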